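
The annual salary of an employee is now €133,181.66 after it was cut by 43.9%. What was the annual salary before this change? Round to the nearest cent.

€237,400.46

The overall multiplier applied was 0.561.
So the original annual salary was €133,181.66 ÷ 0.561 ≈ €237,400.46.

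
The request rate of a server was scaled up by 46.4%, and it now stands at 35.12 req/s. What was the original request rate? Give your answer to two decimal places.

The overall multiplier applied was 1.464.
So the original request rate was 35.12 ÷ 1.464 ≈ 23.99 req/s.

23.99 req/s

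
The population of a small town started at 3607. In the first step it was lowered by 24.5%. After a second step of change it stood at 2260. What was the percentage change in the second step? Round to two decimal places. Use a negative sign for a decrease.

After the first step: 3607 × 0.755 = 2723.285.
Second-step multiplier: 2260 ÷ 2723.285 ≈ 0.82988.
That is a change of -17.01%.

-17.01%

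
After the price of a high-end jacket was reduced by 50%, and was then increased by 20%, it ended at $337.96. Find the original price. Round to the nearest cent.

Undoing the 20% increase: $337.96 ÷ 1.2 ≈ $281.633333.
Undoing the 50% decrease: $281.633333 ÷ 0.5 ≈ $563.27.

$563.27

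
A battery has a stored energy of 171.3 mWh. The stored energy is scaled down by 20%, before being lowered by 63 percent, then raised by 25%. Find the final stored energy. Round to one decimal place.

20% decrease: 171.3 × 0.8 = 137.04.
After the 63% decrease: 137.04 × 0.37 = 50.7048.
After the 25% increase: 50.7048 × 1.25 = 63.381 ≈ 63.4.

63.4 mWh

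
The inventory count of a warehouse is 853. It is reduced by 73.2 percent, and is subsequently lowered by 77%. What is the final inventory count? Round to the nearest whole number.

53

73.2% decrease: 853 × 0.268 = 228.604.
77% decrease: 228.604 × 0.23 = 52.57892 ≈ 53.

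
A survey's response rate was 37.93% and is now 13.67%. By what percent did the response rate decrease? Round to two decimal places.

The change is 13.67 − 37.93 = -24.26 percentage points.
Relative to the original 37.93%, that is -24.26 ÷ 37.93 ≈ -63.96%.
So the response rate fell by 63.96%.

63.96%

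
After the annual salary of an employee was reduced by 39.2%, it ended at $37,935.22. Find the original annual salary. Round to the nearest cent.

The overall multiplier applied was 0.608.
So the original annual salary was $37,935.22 ÷ 0.608 ≈ $62,393.45.

$62,393.45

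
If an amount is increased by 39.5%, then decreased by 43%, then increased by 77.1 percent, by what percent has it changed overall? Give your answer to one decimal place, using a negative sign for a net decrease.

40.8%

The combined multiplier is 1.395 × 0.57 × 1.771 = 1.40821065.
That corresponds to an increase of 40.8%.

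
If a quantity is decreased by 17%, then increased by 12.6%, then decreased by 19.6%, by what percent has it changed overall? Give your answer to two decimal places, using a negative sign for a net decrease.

-24.86%

A 17% decrease multiplies by 0.83.
Then a 12.6% increase: 0.83 × 1.126 = 0.93458.
Then a 19.6% decrease: 0.93458 × 0.804 = 0.75140232.
Overall factor 0.75140232, i.e. -24.86%.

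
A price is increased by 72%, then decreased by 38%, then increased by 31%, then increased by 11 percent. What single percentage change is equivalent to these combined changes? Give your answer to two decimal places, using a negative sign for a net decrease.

55.07%

The combined multiplier is 1.72 × 0.62 × 1.31 × 1.11 = 1.55065224.
That corresponds to an increase of 55.07%.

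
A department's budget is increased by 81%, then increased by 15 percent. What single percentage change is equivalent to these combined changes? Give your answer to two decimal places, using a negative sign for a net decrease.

108.15%

The combined multiplier is 1.81 × 1.15 = 2.0815.
That corresponds to an increase of 108.15%.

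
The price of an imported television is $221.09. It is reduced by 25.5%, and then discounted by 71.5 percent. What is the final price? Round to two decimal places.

Apply the 25.5% decrease: $221.09 × 0.745 = $164.71205.
After the 71.5% decrease: $164.71205 × 0.285 = $46.94293425 ≈ $46.94.

$46.94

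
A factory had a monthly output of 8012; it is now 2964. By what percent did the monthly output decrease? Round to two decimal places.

Change: 2964 − 8012 = -5048.
Relative to the original: -5048 ÷ 8012 ≈ -63.01%.
So the monthly output decreased by 63.01%.

63.01%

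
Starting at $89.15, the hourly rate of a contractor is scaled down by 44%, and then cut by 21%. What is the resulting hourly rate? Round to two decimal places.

Each change multiplies by a factor: 0.56 × 0.79 = 0.4424.
$89.15 × 0.4424 = $39.43996 ≈ $39.44.

$39.44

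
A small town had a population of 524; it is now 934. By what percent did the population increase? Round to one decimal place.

Change: 934 − 524 = 410.
Relative to the original: 410 ÷ 524 ≈ 78.2%.
So the population increased by 78.2%.

78.2%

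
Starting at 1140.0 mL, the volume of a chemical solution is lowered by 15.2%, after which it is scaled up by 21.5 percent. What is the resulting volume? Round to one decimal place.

1174.6 mL

Each change multiplies by a factor: 0.848 × 1.215 = 1.03032.
1140.0 × 1.03032 = 1174.5648 ≈ 1174.6.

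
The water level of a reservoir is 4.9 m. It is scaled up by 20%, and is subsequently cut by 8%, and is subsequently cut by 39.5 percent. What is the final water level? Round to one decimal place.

3.3 m

Each change multiplies by a factor: 1.2 × 0.92 × 0.605 = 0.66792.
4.9 × 0.66792 = 3.272808 ≈ 3.3.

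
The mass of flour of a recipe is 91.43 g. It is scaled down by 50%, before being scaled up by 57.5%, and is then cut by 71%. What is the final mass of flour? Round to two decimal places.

20.88 g

Each change multiplies by a factor: 0.5 × 1.575 × 0.29 = 0.228375.
91.43 × 0.228375 = 20.88032625 ≈ 20.88.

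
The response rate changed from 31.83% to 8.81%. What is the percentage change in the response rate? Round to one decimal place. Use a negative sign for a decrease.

-72.3%

The change is 8.81 − 31.83 = -23.02 percentage points.
Relative to the original 31.83%, that is -23.02 ÷ 31.83 ≈ -72.3%.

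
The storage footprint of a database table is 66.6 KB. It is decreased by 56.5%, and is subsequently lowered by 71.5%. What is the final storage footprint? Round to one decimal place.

56.5% decrease: 66.6 × 0.435 = 28.971.
71.5% decrease: 28.971 × 0.285 = 8.256735 ≈ 8.3.

8.3 KB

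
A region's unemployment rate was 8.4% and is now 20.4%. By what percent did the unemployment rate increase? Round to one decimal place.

142.9%

The change is 20.4 − 8.4 = 12.0 percentage points.
Relative to the original 8.4%, that is 12.0 ÷ 8.4 ≈ 142.9%.
So the unemployment rate rose by 142.9%.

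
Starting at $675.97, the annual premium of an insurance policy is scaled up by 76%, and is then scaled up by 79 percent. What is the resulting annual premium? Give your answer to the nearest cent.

Apply the 76% increase: $675.97 × 1.76 = $1189.7072.
Apply the 79% increase: $1189.7072 × 1.79 = $2129.575888 ≈ $2129.58.

$2129.58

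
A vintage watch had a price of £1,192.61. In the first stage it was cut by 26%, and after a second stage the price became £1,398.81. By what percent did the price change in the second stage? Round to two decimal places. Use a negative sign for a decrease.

58.50%

After the first stage: £1,192.61 × 0.74 = £882.5314.
Second-stage multiplier: £1,398.81 ÷ £882.5314 ≈ 1.584997.
That is a change of 58.50%.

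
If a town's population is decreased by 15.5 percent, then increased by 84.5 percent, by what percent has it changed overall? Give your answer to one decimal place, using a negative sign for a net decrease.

55.9%

The combined multiplier is 0.845 × 1.845 = 1.559025.
That corresponds to an increase of 55.9%.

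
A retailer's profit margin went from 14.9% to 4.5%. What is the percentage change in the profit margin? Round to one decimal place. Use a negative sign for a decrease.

-69.8%

The change is 4.5 − 14.9 = -10.4 percentage points.
Relative to the original 14.9%, that is -10.4 ÷ 14.9 ≈ -69.8%.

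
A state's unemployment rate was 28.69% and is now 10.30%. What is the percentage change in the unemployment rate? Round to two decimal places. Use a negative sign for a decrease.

The change is 10.30 − 28.69 = -18.39 percentage points.
Relative to the original 28.69%, that is -18.39 ÷ 28.69 ≈ -64.10%.

-64.10%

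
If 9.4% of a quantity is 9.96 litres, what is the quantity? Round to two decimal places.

9.96 litres ÷ 0.094 ≈ 105.96 litres.

105.96 litres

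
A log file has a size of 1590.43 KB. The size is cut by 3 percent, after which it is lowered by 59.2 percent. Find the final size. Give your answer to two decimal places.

629.43 KB

Apply the 3% decrease: 1590.43 × 0.97 = 1542.7171.
Apply the 59.2% decrease: 1542.7171 × 0.408 = 629.4285768 ≈ 629.43.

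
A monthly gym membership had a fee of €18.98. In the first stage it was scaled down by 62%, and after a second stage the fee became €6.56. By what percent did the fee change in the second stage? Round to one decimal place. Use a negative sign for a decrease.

-9.0%

After the first stage: €18.98 × 0.38 = €7.2124.
Second-stage multiplier: €6.56 ÷ €7.2124 ≈ 0.90954.
That is a change of -9.0%.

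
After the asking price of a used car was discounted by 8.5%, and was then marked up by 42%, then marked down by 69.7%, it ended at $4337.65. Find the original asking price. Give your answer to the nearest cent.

Undoing the 69.7% decrease: $4337.65 ÷ 0.303 ≈ $14315.676568.
Undoing the 42% increase: $14315.676568 ÷ 1.42 ≈ $10081.462372.
Undoing the 8.5% decrease: $10081.462372 ÷ 0.915 ≈ $11017.99.

$11017.99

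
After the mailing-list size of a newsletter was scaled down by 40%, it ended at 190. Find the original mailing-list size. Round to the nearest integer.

317

The overall multiplier applied was 0.6.
So the original mailing-list size was 190 ÷ 0.6 ≈ 317.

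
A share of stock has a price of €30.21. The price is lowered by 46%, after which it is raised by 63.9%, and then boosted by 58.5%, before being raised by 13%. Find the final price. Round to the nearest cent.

€47.89

Each change multiplies by a factor: 0.54 × 1.639 × 1.585 × 1.13 = 1.585186713.
€30.21 × 1.585186713 = €47.88849059973 ≈ €47.89.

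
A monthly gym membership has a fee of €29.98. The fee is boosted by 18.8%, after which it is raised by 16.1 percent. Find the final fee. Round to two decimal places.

€41.35

Each change multiplies by a factor: 1.188 × 1.161 = 1.379268.
€29.98 × 1.379268 = €41.35045464 ≈ €41.35.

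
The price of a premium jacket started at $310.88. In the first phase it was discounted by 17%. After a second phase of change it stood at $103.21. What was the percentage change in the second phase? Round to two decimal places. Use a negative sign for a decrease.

After the first phase: $310.88 × 0.83 = $258.0304.
Second-phase multiplier: $103.21 ÷ $258.0304 ≈ 0.399992.
That is a change of -60.00%.

-60.00%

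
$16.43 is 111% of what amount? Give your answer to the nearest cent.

$16.43 ÷ 1.11 ≈ $14.80.

$14.80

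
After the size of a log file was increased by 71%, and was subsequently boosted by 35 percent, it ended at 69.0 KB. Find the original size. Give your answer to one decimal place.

29.9 KB

The overall multiplier applied was 1.71 × 1.35 = 2.3085.
So the original size was 69.0 ÷ 2.3085 ≈ 29.9 KB.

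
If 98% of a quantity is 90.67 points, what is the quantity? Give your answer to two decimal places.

90.67 points ÷ 0.98 ≈ 92.52 points.

92.52 points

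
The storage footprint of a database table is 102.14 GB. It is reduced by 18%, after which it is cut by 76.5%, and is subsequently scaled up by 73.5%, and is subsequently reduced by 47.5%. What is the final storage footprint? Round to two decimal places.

18% decrease: 102.14 × 0.82 = 83.7548.
76.5% decrease: 83.7548 × 0.235 = 19.682378.
After the 73.5% increase: 19.682378 × 1.735 = 34.14892583.
After the 47.5% decrease: 34.14892583 × 0.525 = 17.92818606075 ≈ 17.93.

17.93 GB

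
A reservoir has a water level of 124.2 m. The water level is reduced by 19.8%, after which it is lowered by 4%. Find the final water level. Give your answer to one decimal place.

19.8% decrease: 124.2 × 0.802 = 99.6084.
4% decrease: 99.6084 × 0.96 = 95.624064 ≈ 95.6.

95.6 m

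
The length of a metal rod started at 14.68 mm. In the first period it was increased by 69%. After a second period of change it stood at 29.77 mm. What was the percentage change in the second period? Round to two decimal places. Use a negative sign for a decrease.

20.00%

After the first period: 14.68 × 1.69 = 24.8092.
Second-period multiplier: 29.77 ÷ 24.8092 ≈ 1.199958.
That is a change of 20.00%.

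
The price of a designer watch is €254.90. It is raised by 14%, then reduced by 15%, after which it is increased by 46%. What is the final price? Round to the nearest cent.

Each change multiplies by a factor: 1.14 × 0.85 × 1.46 = 1.41474.
€254.90 × 1.41474 = €360.617226 ≈ €360.62.

€360.62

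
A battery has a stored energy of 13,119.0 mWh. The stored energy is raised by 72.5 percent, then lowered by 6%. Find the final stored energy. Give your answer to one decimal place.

21,272.5 mWh

Each change multiplies by a factor: 1.725 × 0.94 = 1.6215.
13,119.0 × 1.6215 = 21272.4585 ≈ 21,272.5.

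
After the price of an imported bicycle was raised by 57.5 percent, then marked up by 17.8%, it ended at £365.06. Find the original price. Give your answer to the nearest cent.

£196.76

The overall multiplier applied was 1.575 × 1.178 = 1.85535.
So the original price was £365.06 ÷ 1.85535 ≈ £196.76.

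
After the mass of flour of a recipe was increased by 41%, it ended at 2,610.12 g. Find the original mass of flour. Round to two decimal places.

1,851.15 g

The overall multiplier applied was 1.41.
So the original mass of flour was 2,610.12 ÷ 1.41 ≈ 1,851.15 g.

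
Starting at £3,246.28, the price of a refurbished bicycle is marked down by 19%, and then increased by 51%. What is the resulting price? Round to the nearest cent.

Each change multiplies by a factor: 0.81 × 1.51 = 1.2231.
£3,246.28 × 1.2231 = £3970.525068 ≈ £3,970.53.

£3,970.53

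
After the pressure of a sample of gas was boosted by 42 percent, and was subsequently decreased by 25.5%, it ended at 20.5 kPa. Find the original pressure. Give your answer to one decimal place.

The overall multiplier applied was 1.42 × 0.745 = 1.0579.
So the original pressure was 20.5 ÷ 1.0579 ≈ 19.4 kPa.

19.4 kPa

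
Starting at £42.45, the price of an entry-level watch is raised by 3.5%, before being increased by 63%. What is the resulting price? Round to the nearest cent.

Each change multiplies by a factor: 1.035 × 1.63 = 1.68705.
£42.45 × 1.68705 = £71.6152725 ≈ £71.62.

£71.62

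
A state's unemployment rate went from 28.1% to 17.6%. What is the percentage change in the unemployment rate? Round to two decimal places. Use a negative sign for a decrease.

-37.37%

The change is 17.6 − 28.1 = -10.5 percentage points.
Relative to the original 28.1%, that is -10.5 ÷ 28.1 ≈ -37.37%.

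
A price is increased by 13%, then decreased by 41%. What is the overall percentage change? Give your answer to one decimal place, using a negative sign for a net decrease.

-33.3%

The combined multiplier is 1.13 × 0.59 = 0.6667.
That corresponds to a decrease of 33.3%.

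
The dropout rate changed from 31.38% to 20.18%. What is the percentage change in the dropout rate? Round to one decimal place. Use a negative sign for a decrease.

-35.7%

The change is 20.18 − 31.38 = -11.20 percentage points.
Relative to the original 31.38%, that is -11.20 ÷ 31.38 ≈ -35.7%.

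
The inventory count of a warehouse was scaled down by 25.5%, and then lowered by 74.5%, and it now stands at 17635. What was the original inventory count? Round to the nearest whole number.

92828

Undoing the 74.5% decrease: 17635 ÷ 0.255 ≈ 69156.862745.
Undoing the 25.5% decrease: 69156.862745 ÷ 0.745 ≈ 92828.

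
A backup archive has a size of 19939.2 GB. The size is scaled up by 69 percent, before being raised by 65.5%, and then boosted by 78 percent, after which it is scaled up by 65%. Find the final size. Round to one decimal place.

Each change multiplies by a factor: 1.69 × 1.655 × 1.78 × 1.65 = 8.21464215.
19939.2 × 8.21464215 = 163793.39275728 ≈ 163793.4.

163793.4 GB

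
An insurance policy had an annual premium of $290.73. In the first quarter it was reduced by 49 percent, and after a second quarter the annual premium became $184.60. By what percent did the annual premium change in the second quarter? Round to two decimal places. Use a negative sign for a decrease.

24.50%

After the first quarter: $290.73 × 0.51 = $148.2723.
Second-quarter multiplier: $184.60 ÷ $148.2723 ≈ 1.245007.
That is a change of 24.50%.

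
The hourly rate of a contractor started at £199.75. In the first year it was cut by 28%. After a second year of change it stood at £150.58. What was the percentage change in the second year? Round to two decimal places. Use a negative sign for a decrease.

After the first year: £199.75 × 0.72 = £143.82.
Second-year multiplier: £150.58 ÷ £143.82 ≈ 1.047003.
That is a change of 4.70%.

4.70%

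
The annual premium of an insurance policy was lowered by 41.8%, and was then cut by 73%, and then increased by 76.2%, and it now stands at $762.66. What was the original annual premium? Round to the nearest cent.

$2,754.47

The overall multiplier applied was 0.582 × 0.27 × 1.762 = 0.27688068.
So the original annual premium was $762.66 ÷ 0.27688068 ≈ $2,754.47.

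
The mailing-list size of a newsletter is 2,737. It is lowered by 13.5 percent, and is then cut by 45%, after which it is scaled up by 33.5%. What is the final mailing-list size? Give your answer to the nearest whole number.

Each change multiplies by a factor: 0.865 × 0.55 × 1.335 = 0.63512625.
2,737 × 0.63512625 = 1738.34054625 ≈ 1,738.

1,738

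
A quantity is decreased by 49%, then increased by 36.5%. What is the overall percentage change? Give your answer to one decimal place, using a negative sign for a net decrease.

A 49% decrease multiplies by 0.51.
Then a 36.5% increase: 0.51 × 1.365 = 0.69615.
Overall factor 0.69615, i.e. -30.4%.

-30.4%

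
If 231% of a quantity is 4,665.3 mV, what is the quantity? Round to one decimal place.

2,019.6 mV

4,665.3 mV ÷ 2.31 ≈ 2,019.6 mV.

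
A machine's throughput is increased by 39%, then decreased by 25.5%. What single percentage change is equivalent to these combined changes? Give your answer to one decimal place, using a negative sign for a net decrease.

A 39% increase multiplies by 1.39.
Then a 25.5% decrease: 1.39 × 0.745 = 1.03555.
Overall factor 1.03555, i.e. 3.6%.

3.6%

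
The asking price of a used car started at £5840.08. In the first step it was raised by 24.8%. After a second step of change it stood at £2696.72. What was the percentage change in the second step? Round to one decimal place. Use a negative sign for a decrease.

After the first step: £5840.08 × 1.248 = £7288.41984.
Second-step multiplier: £2696.72 ÷ £7288.41984 ≈ 0.37.
That is a change of -63.0%.

-63.0%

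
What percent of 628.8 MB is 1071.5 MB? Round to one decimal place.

170.4%

1071.5 MB ÷ 628.8 MB ≈ 170.4%.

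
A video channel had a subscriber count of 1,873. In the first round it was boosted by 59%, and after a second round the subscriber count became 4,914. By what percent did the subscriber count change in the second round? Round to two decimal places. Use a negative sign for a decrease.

After the first round: 1,873 × 1.59 = 2978.07.
Second-round multiplier: 4,914 ÷ 2978.07 ≈ 1.650062.
That is a change of 65.01%.

65.01%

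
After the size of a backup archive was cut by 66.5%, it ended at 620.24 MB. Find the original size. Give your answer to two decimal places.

The overall multiplier applied was 0.335.
So the original size was 620.24 ÷ 0.335 ≈ 1851.46 MB.

1851.46 MB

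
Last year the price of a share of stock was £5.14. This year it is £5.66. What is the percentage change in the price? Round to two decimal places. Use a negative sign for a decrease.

10.12%

Change: £5.66 − £5.14 = £0.52.
Relative to the original: £0.52 ÷ £5.14 ≈ 10.12%.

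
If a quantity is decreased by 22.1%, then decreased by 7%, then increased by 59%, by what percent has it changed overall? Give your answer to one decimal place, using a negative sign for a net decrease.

The combined multiplier is 0.779 × 0.93 × 1.59 = 1.1519073.
That corresponds to an increase of 15.2%.

15.2%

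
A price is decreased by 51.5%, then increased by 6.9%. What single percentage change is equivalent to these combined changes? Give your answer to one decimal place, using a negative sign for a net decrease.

The combined multiplier is 0.485 × 1.069 = 0.518465.
That corresponds to a decrease of 48.2%.

-48.2%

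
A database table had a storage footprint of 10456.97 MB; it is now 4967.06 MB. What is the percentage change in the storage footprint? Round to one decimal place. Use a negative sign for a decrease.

Change: 4967.06 − 10456.97 = -5489.91.
Relative to the original: -5489.91 ÷ 10456.97 ≈ -52.5%.

-52.5%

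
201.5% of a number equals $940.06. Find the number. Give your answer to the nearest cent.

$940.06 ÷ 2.015 ≈ $466.53.

$466.53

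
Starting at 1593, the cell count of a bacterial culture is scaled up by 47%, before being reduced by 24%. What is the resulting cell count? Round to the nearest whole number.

1780

After the 47% increase: 1593 × 1.47 = 2341.71.
After the 24% decrease: 2341.71 × 0.76 = 1779.6996 ≈ 1780.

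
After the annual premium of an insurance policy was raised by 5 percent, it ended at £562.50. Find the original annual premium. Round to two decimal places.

The overall multiplier applied was 1.05.
So the original annual premium was £562.50 ÷ 1.05 ≈ £535.71.

£535.71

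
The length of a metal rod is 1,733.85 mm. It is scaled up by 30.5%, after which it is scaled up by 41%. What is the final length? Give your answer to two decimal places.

After the 30.5% increase: 1,733.85 × 1.305 = 2262.67425.
After the 41% increase: 2262.67425 × 1.41 = 3190.3706925 ≈ 3,190.37.

3,190.37 mm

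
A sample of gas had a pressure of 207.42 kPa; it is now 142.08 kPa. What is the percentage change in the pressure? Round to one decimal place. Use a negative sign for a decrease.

Change: 142.08 − 207.42 = -65.34.
Relative to the original: -65.34 ÷ 207.42 ≈ -31.5%.

-31.5%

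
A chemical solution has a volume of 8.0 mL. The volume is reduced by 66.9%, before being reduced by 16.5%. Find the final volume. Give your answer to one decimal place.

Each change multiplies by a factor: 0.331 × 0.835 = 0.276385.
8.0 × 0.276385 = 2.21108 ≈ 2.2.

2.2 mL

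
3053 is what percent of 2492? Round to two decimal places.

3053 ÷ 2492 ≈ 122.51%.

122.51%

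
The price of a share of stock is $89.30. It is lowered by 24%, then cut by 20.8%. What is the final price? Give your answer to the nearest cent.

$53.75

24% decrease: $89.30 × 0.76 = $67.868.
20.8% decrease: $67.868 × 0.792 = $53.751456 ≈ $53.75.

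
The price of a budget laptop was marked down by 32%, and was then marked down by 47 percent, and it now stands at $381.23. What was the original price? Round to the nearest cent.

$1057.80

Undoing the 47% decrease: $381.23 ÷ 0.53 ≈ $719.301887.
Undoing the 32% decrease: $719.301887 ÷ 0.68 ≈ $1057.80.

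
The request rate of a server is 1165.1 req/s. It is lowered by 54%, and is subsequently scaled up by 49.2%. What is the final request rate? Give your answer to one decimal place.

799.6 req/s

Each change multiplies by a factor: 0.46 × 1.492 = 0.68632.
1165.1 × 0.68632 = 799.631432 ≈ 799.6.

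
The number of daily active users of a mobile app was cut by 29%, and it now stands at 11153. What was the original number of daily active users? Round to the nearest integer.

The overall multiplier applied was 0.71.
So the original number of daily active users was 11153 ÷ 0.71 ≈ 15708.

15708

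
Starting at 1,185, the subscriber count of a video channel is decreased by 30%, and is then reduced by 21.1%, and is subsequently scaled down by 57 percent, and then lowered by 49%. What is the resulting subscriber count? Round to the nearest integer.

Each change multiplies by a factor: 0.7 × 0.789 × 0.43 × 0.51 = 0.12111939.
1,185 × 0.12111939 = 143.52647715 ≈ 144.

144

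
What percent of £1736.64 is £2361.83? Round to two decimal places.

136.00%

£2361.83 ÷ £1736.64 ≈ 136.00%.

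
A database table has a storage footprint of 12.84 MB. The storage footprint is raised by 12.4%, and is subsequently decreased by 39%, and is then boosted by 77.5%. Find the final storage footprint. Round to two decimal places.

15.63 MB

Each change multiplies by a factor: 1.124 × 0.61 × 1.775 = 1.217011.
12.84 × 1.217011 = 15.62642124 ≈ 15.63.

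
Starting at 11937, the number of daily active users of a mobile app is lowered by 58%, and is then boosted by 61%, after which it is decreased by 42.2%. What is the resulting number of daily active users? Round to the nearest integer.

4666

Each change multiplies by a factor: 0.42 × 1.61 × 0.578 = 0.3908436.
11937 × 0.3908436 = 4665.5000532 ≈ 4666.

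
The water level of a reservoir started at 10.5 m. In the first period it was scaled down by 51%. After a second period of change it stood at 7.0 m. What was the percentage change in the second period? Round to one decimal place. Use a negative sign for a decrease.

36.1%

After the first period: 10.5 × 0.49 = 5.145.
Second-period multiplier: 7.0 ÷ 5.145 ≈ 1.36054.
That is a change of 36.1%.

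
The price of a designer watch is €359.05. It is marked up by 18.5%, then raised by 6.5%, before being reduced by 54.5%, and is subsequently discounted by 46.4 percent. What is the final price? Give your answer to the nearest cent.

18.5% increase: €359.05 × 1.185 = €425.47425.
After the 6.5% increase: €425.47425 × 1.065 = €453.13007625.
54.5% decrease: €453.13007625 × 0.455 = €206.17418469375.
After the 46.4% decrease: €206.17418469375 × 0.536 = €110.50936299585 ≈ €110.51.

€110.51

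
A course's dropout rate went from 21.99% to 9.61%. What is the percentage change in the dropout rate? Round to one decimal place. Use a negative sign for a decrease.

The change is 9.61 − 21.99 = -12.38 percentage points.
Relative to the original 21.99%, that is -12.38 ÷ 21.99 ≈ -56.3%.

-56.3%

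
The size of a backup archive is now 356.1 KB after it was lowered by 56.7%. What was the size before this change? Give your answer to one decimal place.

822.4 KB

The overall multiplier applied was 0.433.
So the original size was 356.1 ÷ 0.433 ≈ 822.4 KB.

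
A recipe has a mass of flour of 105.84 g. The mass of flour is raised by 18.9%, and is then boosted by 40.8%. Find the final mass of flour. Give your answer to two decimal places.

177.19 g

18.9% increase: 105.84 × 1.189 = 125.84376.
After the 40.8% increase: 125.84376 × 1.408 = 177.18801408 ≈ 177.19.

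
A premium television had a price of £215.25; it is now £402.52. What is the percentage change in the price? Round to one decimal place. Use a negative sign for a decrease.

87.0%

Change: £402.52 − £215.25 = £187.27.
Relative to the original: £187.27 ÷ £215.25 ≈ 87.0%.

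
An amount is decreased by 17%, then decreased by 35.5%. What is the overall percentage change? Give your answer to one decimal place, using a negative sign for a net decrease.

A 17% decrease multiplies by 0.83.
Then a 35.5% decrease: 0.83 × 0.645 = 0.53535.
Overall factor 0.53535, i.e. -46.5%.

-46.5%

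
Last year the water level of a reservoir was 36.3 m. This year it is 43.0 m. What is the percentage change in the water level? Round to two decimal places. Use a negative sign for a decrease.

Change: 43.0 − 36.3 = 6.7.
Relative to the original: 6.7 ÷ 36.3 ≈ 18.46%.

18.46%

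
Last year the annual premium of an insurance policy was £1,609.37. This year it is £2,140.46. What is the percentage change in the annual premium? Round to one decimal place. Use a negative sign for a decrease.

33.0%

Change: £2,140.46 − £1,609.37 = £531.09.
Relative to the original: £531.09 ÷ £1,609.37 ≈ 33.0%.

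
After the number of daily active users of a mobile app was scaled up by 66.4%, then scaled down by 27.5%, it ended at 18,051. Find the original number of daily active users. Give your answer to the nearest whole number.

14,963

The overall multiplier applied was 1.664 × 0.725 = 1.2064.
So the original number of daily active users was 18,051 ÷ 1.2064 ≈ 14,963.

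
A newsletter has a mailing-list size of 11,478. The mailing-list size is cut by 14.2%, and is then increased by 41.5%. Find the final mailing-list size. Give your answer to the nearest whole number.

Each change multiplies by a factor: 0.858 × 1.415 = 1.21407.
11,478 × 1.21407 = 13935.09546 ≈ 13,935.

13,935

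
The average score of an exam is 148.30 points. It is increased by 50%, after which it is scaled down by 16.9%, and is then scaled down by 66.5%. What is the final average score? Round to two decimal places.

50% increase: 148.30 × 1.5 = 222.45.
Apply the 16.9% decrease: 222.45 × 0.831 = 184.85595.
Apply the 66.5% decrease: 184.85595 × 0.335 = 61.92674325 ≈ 61.93.

61.93 points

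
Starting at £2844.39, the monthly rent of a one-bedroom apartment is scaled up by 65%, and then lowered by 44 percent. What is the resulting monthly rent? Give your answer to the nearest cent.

£2628.22

Each change multiplies by a factor: 1.65 × 0.56 = 0.924.
£2844.39 × 0.924 = £2628.21636 ≈ £2628.22.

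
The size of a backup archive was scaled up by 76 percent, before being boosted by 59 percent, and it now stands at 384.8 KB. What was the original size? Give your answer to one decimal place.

137.5 KB

The overall multiplier applied was 1.76 × 1.59 = 2.7984.
So the original size was 384.8 ÷ 2.7984 ≈ 137.5 KB.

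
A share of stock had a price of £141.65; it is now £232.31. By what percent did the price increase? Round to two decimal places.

Change: £232.31 − £141.65 = £90.66.
Relative to the original: £90.66 ÷ £141.65 ≈ 64.00%.
So the price increased by 64.00%.

64.00%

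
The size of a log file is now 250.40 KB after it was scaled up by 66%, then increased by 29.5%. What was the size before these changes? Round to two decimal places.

Undoing the 29.5% increase: 250.40 ÷ 1.295 ≈ 193.359073.
Undoing the 66% increase: 193.359073 ÷ 1.66 ≈ 116.48 KB.

116.48 KB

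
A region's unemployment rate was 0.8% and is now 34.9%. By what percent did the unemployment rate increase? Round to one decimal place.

4262.5%

The change is 34.9 − 0.8 = 34.1 percentage points.
Relative to the original 0.8%, that is 34.1 ÷ 0.8 = 4262.5%.
So the unemployment rate rose by 4262.5%.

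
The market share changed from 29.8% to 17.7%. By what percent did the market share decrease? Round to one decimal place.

40.6%

The change is 17.7 − 29.8 = -12.1 percentage points.
Relative to the original 29.8%, that is -12.1 ÷ 29.8 ≈ -40.6%.
So the market share fell by 40.6%.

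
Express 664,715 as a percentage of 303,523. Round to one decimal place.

664,715 ÷ 303,523 ≈ 219.0%.

219.0%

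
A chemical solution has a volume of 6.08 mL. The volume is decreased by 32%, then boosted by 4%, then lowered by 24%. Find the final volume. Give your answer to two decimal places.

Apply the 32% decrease: 6.08 × 0.68 = 4.1344.
Apply the 4% increase: 4.1344 × 1.04 = 4.299776.
Apply the 24% decrease: 4.299776 × 0.76 = 3.26782976 ≈ 3.27.

3.27 mL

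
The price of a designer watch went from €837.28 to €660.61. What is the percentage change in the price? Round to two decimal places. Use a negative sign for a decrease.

-21.10%

Change: €660.61 − €837.28 = -€176.67.
Relative to the original: -€176.67 ÷ €837.28 ≈ -21.10%.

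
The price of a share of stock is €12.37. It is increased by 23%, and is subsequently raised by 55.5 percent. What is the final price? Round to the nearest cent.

Each change multiplies by a factor: 1.23 × 1.555 = 1.91265.
€12.37 × 1.91265 = €23.6594805 ≈ €23.66.

€23.66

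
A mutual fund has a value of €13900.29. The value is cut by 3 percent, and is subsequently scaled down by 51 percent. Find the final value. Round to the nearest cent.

After the 3% decrease: €13900.29 × 0.97 = €13483.2813.
Apply the 51% decrease: €13483.2813 × 0.49 = €6606.807837 ≈ €6606.81.

€6606.81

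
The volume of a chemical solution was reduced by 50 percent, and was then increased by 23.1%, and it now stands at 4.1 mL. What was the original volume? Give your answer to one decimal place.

Undoing the 23.1% increase: 4.1 ÷ 1.231 ≈ 3.330626.
Undoing the 50% decrease: 3.330626 ÷ 0.5 ≈ 6.7 mL.

6.7 mL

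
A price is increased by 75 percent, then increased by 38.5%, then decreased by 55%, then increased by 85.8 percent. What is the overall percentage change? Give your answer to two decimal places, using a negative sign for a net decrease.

A 75% increase multiplies by 1.75.
Then a 38.5% increase: 1.75 × 1.385 = 2.42375.
Then a 55% decrease: 2.42375 × 0.45 = 1.0906875.
Then an 85.8% increase: 1.0906875 × 1.858 = 2.026497375.
Overall factor 2.026497375, i.e. 102.65%.

102.65%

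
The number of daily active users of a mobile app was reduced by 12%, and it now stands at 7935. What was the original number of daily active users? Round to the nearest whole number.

The overall multiplier applied was 0.88.
So the original number of daily active users was 7935 ÷ 0.88 ≈ 9017.

9017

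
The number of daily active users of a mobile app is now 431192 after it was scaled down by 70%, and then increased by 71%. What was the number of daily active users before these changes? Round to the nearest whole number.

840530

The overall multiplier applied was 0.3 × 1.71 = 0.513.
So the original number of daily active users was 431192 ÷ 0.513 ≈ 840530.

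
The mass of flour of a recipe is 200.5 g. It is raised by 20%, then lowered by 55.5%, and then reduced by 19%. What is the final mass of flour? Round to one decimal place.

86.7 g

Each change multiplies by a factor: 1.2 × 0.445 × 0.81 = 0.43254.
200.5 × 0.43254 = 86.72427 ≈ 86.7.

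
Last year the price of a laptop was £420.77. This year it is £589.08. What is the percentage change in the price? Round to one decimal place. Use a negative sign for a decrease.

Change: £589.08 − £420.77 = £168.31.
Relative to the original: £168.31 ÷ £420.77 ≈ 40.0%.

40.0%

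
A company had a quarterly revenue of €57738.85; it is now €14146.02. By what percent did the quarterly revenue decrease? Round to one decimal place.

Change: €14146.02 − €57738.85 = -€43592.83.
Relative to the original: -€43592.83 ÷ €57738.85 ≈ -75.5%.
So the quarterly revenue decreased by 75.5%.

75.5%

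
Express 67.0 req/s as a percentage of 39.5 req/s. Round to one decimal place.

67.0 req/s ÷ 39.5 req/s ≈ 169.6%.

169.6%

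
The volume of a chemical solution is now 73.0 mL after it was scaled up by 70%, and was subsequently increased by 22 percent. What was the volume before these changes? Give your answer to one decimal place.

35.2 mL

Undoing the 22% increase: 73.0 ÷ 1.22 ≈ 59.836066.
Undoing the 70% increase: 59.836066 ÷ 1.7 ≈ 35.2 mL.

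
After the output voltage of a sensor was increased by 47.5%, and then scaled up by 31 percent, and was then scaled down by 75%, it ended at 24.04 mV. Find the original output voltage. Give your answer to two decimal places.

49.77 mV

The overall multiplier applied was 1.475 × 1.31 × 0.25 = 0.4830625.
So the original output voltage was 24.04 ÷ 0.4830625 ≈ 49.77 mV.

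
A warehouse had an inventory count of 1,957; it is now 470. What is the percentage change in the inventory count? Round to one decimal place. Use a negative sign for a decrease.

Change: 470 − 1,957 = -1,487.
Relative to the original: -1,487 ÷ 1,957 ≈ -76.0%.

-76.0%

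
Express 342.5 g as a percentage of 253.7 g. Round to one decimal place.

342.5 g ÷ 253.7 g ≈ 135.0%.

135.0%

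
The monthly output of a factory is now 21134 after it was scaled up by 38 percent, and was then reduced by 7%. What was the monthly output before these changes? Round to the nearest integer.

16467

Undoing the 7% decrease: 21134 ÷ 0.93 ≈ 22724.731183.
Undoing the 38% increase: 22724.731183 ÷ 1.38 ≈ 16467.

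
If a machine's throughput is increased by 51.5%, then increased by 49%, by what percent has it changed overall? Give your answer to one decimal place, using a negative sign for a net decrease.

125.7%

A 51.5% increase multiplies by 1.515.
Then a 49% increase: 1.515 × 1.49 = 2.25735.
Overall factor 2.25735, i.e. 125.7%.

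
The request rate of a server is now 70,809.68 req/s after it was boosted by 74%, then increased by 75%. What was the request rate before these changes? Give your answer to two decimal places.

The overall multiplier applied was 1.74 × 1.75 = 3.045.
So the original request rate was 70,809.68 ÷ 3.045 ≈ 23,254.41 req/s.

23,254.41 req/s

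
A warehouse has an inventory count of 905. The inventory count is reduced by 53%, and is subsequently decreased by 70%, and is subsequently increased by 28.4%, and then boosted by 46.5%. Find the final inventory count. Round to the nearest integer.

53% decrease: 905 × 0.47 = 425.35.
70% decrease: 425.35 × 0.3 = 127.605.
Apply the 28.4% increase: 127.605 × 1.284 = 163.84482.
After the 46.5% increase: 163.84482 × 1.465 = 240.0326613 ≈ 240.

240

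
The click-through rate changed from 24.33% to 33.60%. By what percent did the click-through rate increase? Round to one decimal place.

38.1%

The change is 33.60 − 24.33 = 9.27 percentage points.
Relative to the original 24.33%, that is 9.27 ÷ 24.33 ≈ 38.1%.
So the click-through rate rose by 38.1%.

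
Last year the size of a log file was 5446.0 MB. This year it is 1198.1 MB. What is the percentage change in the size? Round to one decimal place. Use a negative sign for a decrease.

-78.0%

Change: 1198.1 − 5446.0 = -4247.9.
Relative to the original: -4247.9 ÷ 5446.0 ≈ -78.0%.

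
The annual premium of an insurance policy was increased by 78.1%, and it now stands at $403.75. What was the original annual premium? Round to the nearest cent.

The overall multiplier applied was 1.781.
So the original annual premium was $403.75 ÷ 1.781 ≈ $226.70.

$226.70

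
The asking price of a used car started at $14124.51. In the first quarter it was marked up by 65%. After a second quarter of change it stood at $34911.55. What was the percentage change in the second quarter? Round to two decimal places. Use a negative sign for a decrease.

49.80%

After the first quarter: $14124.51 × 1.65 = $23305.4415.
Second-quarter multiplier: $34911.55 ÷ $23305.4415 ≈ 1.498.
That is a change of 49.80%.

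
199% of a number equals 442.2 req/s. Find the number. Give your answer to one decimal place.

442.2 req/s ÷ 1.99 ≈ 222.2 req/s.

222.2 req/s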